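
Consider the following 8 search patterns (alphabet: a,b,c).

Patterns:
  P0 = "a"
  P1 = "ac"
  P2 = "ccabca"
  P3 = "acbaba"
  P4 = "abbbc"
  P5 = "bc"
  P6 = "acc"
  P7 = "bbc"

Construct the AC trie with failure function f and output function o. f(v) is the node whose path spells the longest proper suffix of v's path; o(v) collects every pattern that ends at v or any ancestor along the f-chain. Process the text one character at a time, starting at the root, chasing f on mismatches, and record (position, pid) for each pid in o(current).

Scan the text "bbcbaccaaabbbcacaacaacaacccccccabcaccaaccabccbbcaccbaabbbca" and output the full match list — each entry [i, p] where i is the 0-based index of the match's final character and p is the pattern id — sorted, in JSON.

Build:
Trie nodes:
  n0 'ε': a→1 b→17 c→3
  n1 'a': b→13 c→2  [P0 ends]
  n2 'ac': b→9 c→19  [P1 ends]
  n3 'c': c→4
  n4 'cc': a→5
  n5 'cca': b→6
  n6 'ccab': c→7
  n7 'ccabc': a→8
  n8 'ccabca': ·  [P2 ends]
  n9 'acb': a→10
  n10 'acba': b→11
  n11 'acbab': a→12
  n12 'acbaba': ·  [P3 ends]
  n13 'ab': b→14
  n14 'abb': b→15
  n15 'abbb': c→16
  n16 'abbbc': ·  [P4 ends]
  n17 'b': b→20 c→18
  n18 'bc': ·  [P5 ends]
  n19 'acc': ·  [P6 ends]
  n20 'bb': c→21
  n21 'bbc': ·  [P7 ends]

Failure links (BFS by depth):
  n1('a'): parent n0 fail=0; on 'a' 0 → fail=0;  out {0}∪∅={0}
  n3('c'): parent n0 fail=0; on 'c' 0 → fail=0;  out ∅∪∅=∅
  n17('b'): parent n0 fail=0; on 'b' 0 → fail=0;  out ∅∪∅=∅
  n2('ac'): parent n1 fail=0; on 'c' 0 → fail=3;  out {1}∪∅={1}
  n4('cc'): parent n3 fail=0; on 'c' 0 → fail=3;  out ∅∪∅=∅
  n13('ab'): parent n1 fail=0; on 'b' 0 → fail=17;  out ∅∪∅=∅
  n18('bc'): parent n17 fail=0; on 'c' 0 → fail=3;  out {5}∪∅={5}
  n20('bb'): parent n17 fail=0; on 'b' 0 → fail=17;  out ∅∪∅=∅
  n5('cca'): parent n4 fail=3; on 'a' 3→0 → fail=1;  out ∅∪{0}={0}
  n9('acb'): parent n2 fail=3; on 'b' 3→0 → fail=17;  out ∅∪∅=∅
  n14('abb'): parent n13 fail=17; on 'b' 17 → fail=20;  out ∅∪∅=∅
  n19('acc'): parent n2 fail=3; on 'c' 3 → fail=4;  out {6}∪∅={6}
  n21('bbc'): parent n20 fail=17; on 'c' 17 → fail=18;  out {7}∪{5}={5,7}
  n6('ccab'): parent n5 fail=1; on 'b' 1 → fail=13;  out ∅∪∅=∅
  n10('acba'): parent n9 fail=17; on 'a' 17→0 → fail=1;  out ∅∪{0}={0}
  n15('abbb'): parent n14 fail=20; on 'b' 20→17 → fail=20;  out ∅∪∅=∅
  n7('ccabc'): parent n6 fail=13; on 'c' 13→17 → fail=18;  out ∅∪{5}={5}
  n11('acbab'): parent n10 fail=1; on 'b' 1 → fail=13;  out ∅∪∅=∅
  n16('abbbc'): parent n15 fail=20; on 'c' 20 → fail=21;  out {4}∪{5,7}={4,5,7}
  n8('ccabca'): parent n7 fail=18; on 'a' 18→3→0 → fail=1;  out {2}∪{0}={0,2}
  n12('acbaba'): parent n11 fail=13; on 'a' 13→17→0 → fail=1;  out {3}∪{0}={0,3}

Text stream:
i=0 'b': node 0→17
i=1 'b': node 17→20
i=2 'c': node 20→21  → match P5@[1:2],P7@[0:2]
i=3 'b': node 21→17 (fail-walked)
i=4 'a': node 17→1 (fail-walked)  → match P0@[4:4]
i=5 'c': node 1→2  → match P1@[4:5]
i=6 'c': node 2→19  → match P6@[4:6]
i=7 'a': node 19→5 (fail-walked)  → match P0@[7:7]
i=8 'a': node 5→1 (fail-walked)  → match P0@[8:8]
i=9 'a': node 1→1 (fail-walked)  → match P0@[9:9]
i=10 'b': node 1→13
i=11 'b': node 13→14
i=12 'b': node 14→15
i=13 'c': node 15→16  → match P4@[9:13],P5@[12:13],P7@[11:13]
i=14 'a': node 16→1 (fail-walked)  → match P0@[14:14]
i=15 'c': node 1→2  → match P1@[14:15]
i=16 'a': node 2→1 (fail-walked)  → match P0@[16:16]
i=17 'a': node 1→1 (fail-walked)  → match P0@[17:17]
i=18 'c': node 1→2  → match P1@[17:18]
i=19 'a': node 2→1 (fail-walked)  → match P0@[19:19]
i=20 'a': node 1→1 (fail-walked)  → match P0@[20:20]
i=21 'c': node 1→2  → match P1@[20:21]
i=22 'a': node 2→1 (fail-walked)  → match P0@[22:22]
i=23 'a': node 1→1 (fail-walked)  → match P0@[23:23]
i=24 'c': node 1→2  → match P1@[23:24]
i=25 'c': node 2→19  → match P6@[23:25]
i=26 'c': node 19→4 (fail-walked)
i=27 'c': node 4→4 (fail-walked)
i=28 'c': node 4→4 (fail-walked)
i=29 'c': node 4→4 (fail-walked)
i=30 'c': node 4→4 (fail-walked)
i=31 'a': node 4→5  → match P0@[31:31]
i=32 'b': node 5→6
i=33 'c': node 6→7  → match P5@[32:33]
i=34 'a': node 7→8  → match P0@[34:34],P2@[29:34]
i=35 'c': node 8→2 (fail-walked)  → match P1@[34:35]
i=36 'c': node 2→19  → match P6@[34:36]
i=37 'a': node 19→5 (fail-walked)  → match P0@[37:37]
i=38 'a': node 5→1 (fail-walked)  → match P0@[38:38]
i=39 'c': node 1→2  → match P1@[38:39]
i=40 'c': node 2→19  → match P6@[38:40]
i=41 'a': node 19→5 (fail-walked)  → match P0@[41:41]
i=42 'b': node 5→6
i=43 'c': node 6→7  → match P5@[42:43]
i=44 'c': node 7→4 (fail-walked)
i=45 'b': node 4→17 (fail-walked)
i=46 'b': node 17→20
i=47 'c': node 20→21  → match P5@[46:47],P7@[45:47]
i=48 'a': node 21→1 (fail-walked)  → match P0@[48:48]
i=49 'c': node 1→2  → match P1@[48:49]
i=50 'c': node 2→19  → match P6@[48:50]
i=51 'b': node 19→17 (fail-walked)
i=52 'a': node 17→1 (fail-walked)  → match P0@[52:52]
i=53 'a': node 1→1 (fail-walked)  → match P0@[53:53]
i=54 'b': node 1→13
i=55 'b': node 13→14
i=56 'b': node 14→15
i=57 'c': node 15→16  → match P4@[53:57],P5@[56:57],P7@[55:57]
i=58 'a': node 16→1 (fail-walked)  → match P0@[58:58]

Result: [[2,5],[2,7],[4,0],[5,1],[6,6],[7,0],[8,0],[9,0],[13,4],[13,5],[13,7],[14,0],[15,1],[16,0],[17,0],[18,1],[19,0],[20,0],[21,1],[22,0],[23,0],[24,1],[25,6],[31,0],[33,5],[34,0],[34,2],[35,1],[36,6],[37,0],[38,0],[39,1],[40,6],[41,0],[43,5],[47,5],[47,7],[48,0],[49,1],[50,6],[52,0],[53,0],[57,4],[57,5],[57,7],[58,0]]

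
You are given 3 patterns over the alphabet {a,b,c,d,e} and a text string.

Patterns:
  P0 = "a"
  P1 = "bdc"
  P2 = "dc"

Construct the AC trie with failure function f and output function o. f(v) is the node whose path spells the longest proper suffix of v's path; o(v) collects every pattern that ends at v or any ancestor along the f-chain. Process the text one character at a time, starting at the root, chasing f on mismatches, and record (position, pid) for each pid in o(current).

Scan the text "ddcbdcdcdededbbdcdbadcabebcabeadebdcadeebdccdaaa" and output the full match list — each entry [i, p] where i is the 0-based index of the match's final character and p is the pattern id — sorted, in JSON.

Build:
Trie nodes:
  n0 'ε': a→1 b→2 d→5
  n1 'a': ·  ←P0
  n2 'b': d→3
  n3 'bd': c→4
  n4 'bdc': ·  ←P1
  n5 'd': c→6
  n6 'dc': ·  ←P2

BFS fail/out derivation:
  n1('a'): parent n0 fail=0; on 'a' 0 → fail=0;  out {0}∪∅={0}
  n2('b'): parent n0 fail=0; on 'b' 0 → fail=0;  out ∅∪∅=∅
  n5('d'): parent n0 fail=0; on 'd' 0 → fail=0;  out ∅∪∅=∅
  n3('bd'): parent n2 fail=0; on 'd' 0 → fail=5;  out ∅∪∅=∅
  n6('dc'): parent n5 fail=0; on 'c' 0 → fail=0;  out {2}∪∅={2}
  n4('bdc'): parent n3 fail=5; on 'c' 5 → fail=6;  out {1}∪{2}={1,2}

Text stream:
i=0 'd': node 0→5
i=1 'd': node 5→5 ·f
i=2 'c': node 5→6  ** P2@[1:2]
i=3 'b': node 6→2 ·f
i=4 'd': node 2→3
i=5 'c': node 3→4  ** P1@[3:5],P2@[4:5]
i=6 'd': node 4→5 ·f
i=7 'c': node 5→6  ** P2@[6:7]
i=8 'd': node 6→5 ·f
i=9 'e': node 5→0 ·f
i=10 'd': node 0→5
i=11 'e': node 5→0 ·f
i=12 'd': node 0→5
i=13 'b': node 5→2 ·f
i=14 'b': node 2→2 ·f
i=15 'd': node 2→3
i=16 'c': node 3→4  ** P1@[14:16],P2@[15:16]
i=17 'd': node 4→5 ·f
i=18 'b': node 5→2 ·f
i=19 'a': node 2→1 ·f  ** P0@[19:19]
i=20 'd': node 1→5 ·f
i=21 'c': node 5→6  ** P2@[20:21]
i=22 'a': node 6→1 ·f  ** P0@[22:22]
i=23 'b': node 1→2 ·f
i=24 'e': node 2→0 ·f
i=25 'b': node 0→2
i=26 'c': node 2→0 ·f
i=27 'a': node 0→1  ** P0@[27:27]
i=28 'b': node 1→2 ·f
i=29 'e': node 2→0 ·f
i=30 'a': node 0→1  ** P0@[30:30]
i=31 'd': node 1→5 ·f
i=32 'e': node 5→0 ·f
i=33 'b': node 0→2
i=34 'd': node 2→3
i=35 'c': node 3→4  ** P1@[33:35],P2@[34:35]
i=36 'a': node 4→1 ·f  ** P0@[36:36]
i=37 'd': node 1→5 ·f
i=38 'e': node 5→0 ·f
i=39 'e': node 0→0
i=40 'b': node 0→2
i=41 'd': node 2→3
i=42 'c': node 3→4  ** P1@[40:42],P2@[41:42]
i=43 'c': node 4→0 ·f
i=44 'd': node 0→5
i=45 'a': node 5→1 ·f  ** P0@[45:45]
i=46 'a': node 1→1 ·f  ** P0@[46:46]
i=47 'a': node 1→1 ·f  ** P0@[47:47]

All matches (sorted): [[2,2],[5,1],[5,2],[7,2],[16,1],[16,2],[19,0],[21,2],[22,0],[27,0],[30,0],[35,1],[35,2],[36,0],[42,1],[42,2],[45,0],[46,0],[47,0]]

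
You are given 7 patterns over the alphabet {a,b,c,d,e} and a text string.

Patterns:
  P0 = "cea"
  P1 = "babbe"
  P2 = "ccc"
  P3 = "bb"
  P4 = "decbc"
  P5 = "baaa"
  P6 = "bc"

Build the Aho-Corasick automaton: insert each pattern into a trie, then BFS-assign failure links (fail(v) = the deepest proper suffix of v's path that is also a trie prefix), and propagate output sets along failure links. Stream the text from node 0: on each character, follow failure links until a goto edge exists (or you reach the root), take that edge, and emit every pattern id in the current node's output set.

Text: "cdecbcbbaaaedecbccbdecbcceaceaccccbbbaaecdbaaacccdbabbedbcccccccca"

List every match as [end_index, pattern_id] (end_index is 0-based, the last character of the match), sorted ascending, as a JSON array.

Construct AC machine:
Trie nodes:
  n0 'ε': b→4 c→1 d→12
  n1 'c': c→9 e→2
  n2 'ce': a→3
  n3 'cea': ·  [P0 ends]
  n4 'b': a→5 b→11 c→19
  n5 'ba': a→17 b→6
  n6 'bab': b→7
  n7 'babb': e→8
  n8 'babbe': ·  [P1 ends]
  n9 'cc': c→10
  n10 'ccc': ·  [P2 ends]
  n11 'bb': ·  [P3 ends]
  n12 'd': e→13
  n13 'de': c→14
  n14 'dec': b→15
  n15 'decb': c→16
  n16 'decbc': ·  [P4 ends]
  n17 'baa': a→18
  n18 'baaa': ·  [P5 ends]
  n19 'bc': ·  [P6 ends]

BFS fail/out derivation:
  fail(1) 'c': from fail(0)=0 chase 'c': 0 ⇒ 0;  out=∅∪out(0)=∅
  fail(4) 'b': from fail(0)=0 chase 'b': 0 ⇒ 0;  out=∅∪out(0)=∅
  fail(12) 'd': from fail(0)=0 chase 'd': 0 ⇒ 0;  out=∅∪out(0)=∅
  fail(2) 'ce': from fail(1)=0 chase 'e': 0 ⇒ 0;  out=∅∪out(0)=∅
  fail(5) 'ba': from fail(4)=0 chase 'a': 0 ⇒ 0;  out=∅∪out(0)=∅
  fail(9) 'cc': from fail(1)=0 chase 'c': 0 ⇒ 1;  out=∅∪out(1)=∅
  fail(11) 'bb': from fail(4)=0 chase 'b': 0 ⇒ 4;  out={3}∪out(4)={3}
  fail(13) 'de': from fail(12)=0 chase 'e': 0 ⇒ 0;  out=∅∪out(0)=∅
  fail(19) 'bc': from fail(4)=0 chase 'c': 0 ⇒ 1;  out={6}∪out(1)={6}
  fail(3) 'cea': from fail(2)=0 chase 'a': 0 ⇒ 0;  out={0}∪out(0)={0}
  fail(6) 'bab': from fail(5)=0 chase 'b': 0 ⇒ 4;  out=∅∪out(4)=∅
  fail(10) 'ccc': from fail(9)=1 chase 'c': 1 ⇒ 9;  out={2}∪out(9)={2}
  fail(14) 'dec': from fail(13)=0 chase 'c': 0 ⇒ 1;  out=∅∪out(1)=∅
  fail(17) 'baa': from fail(5)=0 chase 'a': 0 ⇒ 0;  out=∅∪out(0)=∅
  fail(7) 'babb': from fail(6)=4 chase 'b': 4 ⇒ 11;  out=∅∪out(11)={3}
  fail(15) 'decb': from fail(14)=1 chase 'b': 1→0 ⇒ 4;  out=∅∪out(4)=∅
  fail(18) 'baaa': from fail(17)=0 chase 'a': 0 ⇒ 0;  out={5}∪out(0)={5}
  fail(8) 'babbe': from fail(7)=11 chase 'e': 11→4→0 ⇒ 0;  out={1}∪out(0)={1}
  fail(16) 'decbc': from fail(15)=4 chase 'c': 4 ⇒ 19;  out={4}∪out(19)={4,6}

Scan:
i=0 'c': node 0→1
i=1 'd': node 1→12 (via fail)
i=2 'e': node 12→13
i=3 'c': node 13→14
i=4 'b': node 14→15
i=5 'c': node 15→16  ** P4@[1:5],P6@[4:5]
i=6 'b': node 16→4 (via fail)
i=7 'b': node 4→11  ** P3@[6:7]
i=8 'a': node 11→5 (via fail)
i=9 'a': node 5→17
i=10 'a': node 17→18  ** P5@[7:10]
i=11 'e': node 18→0 (via fail)
i=12 'd': node 0→12
i=13 'e': node 12→13
i=14 'c': node 13→14
i=15 'b': node 14→15
i=16 'c': node 15→16  ** P4@[12:16],P6@[15:16]
i=17 'c': node 16→9 (via fail)
i=18 'b': node 9→4 (via fail)
i=19 'd': node 4→12 (via fail)
i=20 'e': node 12→13
i=21 'c': node 13→14
i=22 'b': node 14→15
i=23 'c': node 15→16  ** P4@[19:23],P6@[22:23]
i=24 'c': node 16→9 (via fail)
i=25 'e': node 9→2 (via fail)
i=26 'a': node 2→3  ** P0@[24:26]
i=27 'c': node 3→1 (via fail)
i=28 'e': node 1→2
i=29 'a': node 2→3  ** P0@[27:29]
i=30 'c': node 3→1 (via fail)
i=31 'c': node 1→9
i=32 'c': node 9→10  ** P2@[30:32]
i=33 'c': node 10→10 (via fail)  ** P2@[31:33]
i=34 'b': node 10→4 (via fail)
i=35 'b': node 4→11  ** P3@[34:35]
i=36 'b': node 11→11 (via fail)  ** P3@[35:36]
i=37 'a': node 11→5 (via fail)
i=38 'a': node 5→17
i=39 'e': node 17→0 (via fail)
i=40 'c': node 0→1
i=41 'd': node 1→12 (via fail)
i=42 'b': node 12→4 (via fail)
i=43 'a': node 4→5
i=44 'a': node 5→17
i=45 'a': node 17→18  ** P5@[42:45]
i=46 'c': node 18→1 (via fail)
i=47 'c': node 1→9
i=48 'c': node 9→10  ** P2@[46:48]
i=49 'd': node 10→12 (via fail)
i=50 'b': node 12→4 (via fail)
i=51 'a': node 4→5
i=52 'b': node 5→6
i=53 'b': node 6→7  ** P3@[52:53]
i=54 'e': node 7→8  ** P1@[50:54]
i=55 'd': node 8→12 (via fail)
i=56 'b': node 12→4 (via fail)
i=57 'c': node 4→19  ** P6@[56:57]
i=58 'c': node 19→9 (via fail)
i=59 'c': node 9→10  ** P2@[57:59]
i=60 'c': node 10→10 (via fail)  ** P2@[58:60]
i=61 'c': node 10→10 (via fail)  ** P2@[59:61]
i=62 'c': node 10→10 (via fail)  ** P2@[60:62]
i=63 'c': node 10→10 (via fail)  ** P2@[61:63]
i=64 'c': node 10→10 (via fail)  ** P2@[62:64]
i=65 'a': node 10→0 (via fail)

All matches (sorted): [[5,4],[5,6],[7,3],[10,5],[16,4],[16,6],[23,4],[23,6],[26,0],[29,0],[32,2],[33,2],[35,3],[36,3],[45,5],[48,2],[53,3],[54,1],[57,6],[59,2],[60,2],[61,2],[62,2],[63,2],[64,2]]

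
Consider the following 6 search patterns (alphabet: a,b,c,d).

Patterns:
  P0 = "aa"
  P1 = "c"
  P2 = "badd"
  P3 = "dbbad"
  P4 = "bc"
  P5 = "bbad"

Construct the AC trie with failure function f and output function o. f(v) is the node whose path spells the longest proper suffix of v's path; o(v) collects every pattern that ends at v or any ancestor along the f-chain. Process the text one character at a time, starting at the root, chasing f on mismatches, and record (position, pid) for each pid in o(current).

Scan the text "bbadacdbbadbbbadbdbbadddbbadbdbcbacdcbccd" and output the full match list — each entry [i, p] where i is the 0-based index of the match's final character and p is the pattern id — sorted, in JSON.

Build:
Trie nodes:
  n0 'ε': a→1 b→4 c→3 d→8
  n1 'a': a→2
  n2 'aa': ·  [P0 ends]
  n3 'c': ·  [P1 ends]
  n4 'b': a→5 b→14 c→13
  n5 'ba': d→6
  n6 'bad': d→7
  n7 'badd': ·  [P2 ends]
  n8 'd': b→9
  n9 'db': b→10
  n10 'dbb': a→11
  n11 'dbba': d→12
  n12 'dbbad': ·  [P3 ends]
  n13 'bc': ·  [P4 ends]
  n14 'bb': a→15
  n15 'bba': d→16
  n16 'bbad': ·  [P5 ends]

BFS fail/out derivation:
  fail(1) 'a': from fail(0)=0 chase 'a': 0 ⇒ 0;  out=∅∪out(0)=∅
  fail(3) 'c': from fail(0)=0 chase 'c': 0 ⇒ 0;  out={1}∪out(0)={1}
  fail(4) 'b': from fail(0)=0 chase 'b': 0 ⇒ 0;  out=∅∪out(0)=∅
  fail(8) 'd': from fail(0)=0 chase 'd': 0 ⇒ 0;  out=∅∪out(0)=∅
  fail(2) 'aa': from fail(1)=0 chase 'a': 0 ⇒ 1;  out={0}∪out(1)={0}
  fail(5) 'ba': from fail(4)=0 chase 'a': 0 ⇒ 1;  out=∅∪out(1)=∅
  fail(9) 'db': from fail(8)=0 chase 'b': 0 ⇒ 4;  out=∅∪out(4)=∅
  fail(13) 'bc': from fail(4)=0 chase 'c': 0 ⇒ 3;  out={4}∪out(3)={1,4}
  fail(14) 'bb': from fail(4)=0 chase 'b': 0 ⇒ 4;  out=∅∪out(4)=∅
  fail(6) 'bad': from fail(5)=1 chase 'd': 1→0 ⇒ 8;  out=∅∪out(8)=∅
  fail(10) 'dbb': from fail(9)=4 chase 'b': 4 ⇒ 14;  out=∅∪out(14)=∅
  fail(15) 'bba': from fail(14)=4 chase 'a': 4 ⇒ 5;  out=∅∪out(5)=∅
  fail(7) 'badd': from fail(6)=8 chase 'd': 8→0 ⇒ 8;  out={2}∪out(8)={2}
  fail(11) 'dbba': from fail(10)=14 chase 'a': 14 ⇒ 15;  out=∅∪out(15)=∅
  fail(16) 'bbad': from fail(15)=5 chase 'd': 5 ⇒ 6;  out={5}∪out(6)={5}
  fail(12) 'dbbad': from fail(11)=15 chase 'd': 15 ⇒ 16;  out={3}∪out(16)={3,5}

Run:
i=0 'b': node 0→4
i=1 'b': node 4→14
i=2 'a': node 14→15
i=3 'd': node 15→16  → match P5@[0:3]
i=4 'a': node 16→1 ·f
i=5 'c': node 1→3 ·f  → match P1@[5:5]
i=6 'd': node 3→8 ·f
i=7 'b': node 8→9
i=8 'b': node 9→10
i=9 'a': node 10→11
i=10 'd': node 11→12  → match P3@[6:10],P5@[7:10]
i=11 'b': node 12→9 ·f
i=12 'b': node 9→10
i=13 'b': node 10→14 ·f
i=14 'a': node 14→15
i=15 'd': node 15→16  → match P5@[12:15]
i=16 'b': node 16→9 ·f
i=17 'd': node 9→8 ·f
i=18 'b': node 8→9
i=19 'b': node 9→10
i=20 'a': node 10→11
i=21 'd': node 11→12  → match P3@[17:21],P5@[18:21]
i=22 'd': node 12→7 ·f  → match P2@[19:22]
i=23 'd': node 7→8 ·f
i=24 'b': node 8→9
i=25 'b': node 9→10
i=26 'a': node 10→11
i=27 'd': node 11→12  → match P3@[23:27],P5@[24:27]
i=28 'b': node 12→9 ·f
i=29 'd': node 9→8 ·f
i=30 'b': node 8→9
i=31 'c': node 9→13 ·f  → match P1@[31:31],P4@[30:31]
i=32 'b': node 13→4 ·f
i=33 'a': node 4→5
i=34 'c': node 5→3 ·f  → match P1@[34:34]
i=35 'd': node 3→8 ·f
i=36 'c': node 8→3 ·f  → match P1@[36:36]
i=37 'b': node 3→4 ·f
i=38 'c': node 4→13  → match P1@[38:38],P4@[37:38]
i=39 'c': node 13→3 ·f  → match P1@[39:39]
i=40 'd': node 3→8 ·f

Result: [[3,5],[5,1],[10,3],[10,5],[15,5],[21,3],[21,5],[22,2],[27,3],[27,5],[31,1],[31,4],[34,1],[36,1],[38,1],[38,4],[39,1]]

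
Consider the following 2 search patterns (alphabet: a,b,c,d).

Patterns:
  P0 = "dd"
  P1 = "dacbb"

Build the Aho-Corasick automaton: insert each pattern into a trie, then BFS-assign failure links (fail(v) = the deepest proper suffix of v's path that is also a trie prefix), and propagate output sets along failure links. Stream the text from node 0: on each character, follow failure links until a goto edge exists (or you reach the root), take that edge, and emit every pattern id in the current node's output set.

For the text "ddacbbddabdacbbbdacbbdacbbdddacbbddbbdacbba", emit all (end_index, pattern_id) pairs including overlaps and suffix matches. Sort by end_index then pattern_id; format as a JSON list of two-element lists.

Build automaton:
Trie nodes:
  0='ε' goto d→1
  1='d' goto a→3 d→2
  2='dd' goto ·  [P0 ends]
  3='da' goto c→4
  4='dac' goto b→5
  5='dacb' goto b→6
  6='dacbb' goto ·  [P1 ends]

BFS fail/out derivation:
  fail(1) 'd': from fail(0)=0 chase 'd': 0 ⇒ 0;  out=∅∪out(0)=∅
  fail(2) 'dd': from fail(1)=0 chase 'd': 0 ⇒ 1;  out={0}∪out(1)={0}
  fail(3) 'da': from fail(1)=0 chase 'a': 0 ⇒ 0;  out=∅∪out(0)=∅
  fail(4) 'dac': from fail(3)=0 chase 'c': 0 ⇒ 0;  out=∅∪out(0)=∅
  fail(5) 'dacb': from fail(4)=0 chase 'b': 0 ⇒ 0;  out=∅∪out(0)=∅
  fail(6) 'dacbb': from fail(5)=0 chase 'b': 0 ⇒ 0;  out={1}∪out(0)={1}

Scan:
pos 0 'd': at 1
pos 1 'd': at 2  → match P0@[0:1]
pos 2 'a': at 3 (fail-walked)
pos 3 'c': at 4
pos 4 'b': at 5
pos 5 'b': at 6  → match P1@[1:5]
pos 6 'd': at 1 (fail-walked)
pos 7 'd': at 2  → match P0@[6:7]
pos 8 'a': at 3 (fail-walked)
pos 9 'b': at 0 (fail-walked)
pos 10 'd': at 1
pos 11 'a': at 3
pos 12 'c': at 4
pos 13 'b': at 5
pos 14 'b': at 6  → match P1@[10:14]
pos 15 'b': at 0 (fail-walked)
pos 16 'd': at 1
pos 17 'a': at 3
pos 18 'c': at 4
pos 19 'b': at 5
pos 20 'b': at 6  → match P1@[16:20]
pos 21 'd': at 1 (fail-walked)
pos 22 'a': at 3
pos 23 'c': at 4
pos 24 'b': at 5
pos 25 'b': at 6  → match P1@[21:25]
pos 26 'd': at 1 (fail-walked)
pos 27 'd': at 2  → match P0@[26:27]
pos 28 'd': at 2 (fail-walked)  → match P0@[27:28]
pos 29 'a': at 3 (fail-walked)
pos 30 'c': at 4
pos 31 'b': at 5
pos 32 'b': at 6  → match P1@[28:32]
pos 33 'd': at 1 (fail-walked)
pos 34 'd': at 2  → match P0@[33:34]
pos 35 'b': at 0 (fail-walked)
pos 36 'b': at 0
pos 37 'd': at 1
pos 38 'a': at 3
pos 39 'c': at 4
pos 40 'b': at 5
pos 41 'b': at 6  → match P1@[37:41]
pos 42 'a': at 0 (fail-walked)

Result: [[1,0],[5,1],[7,0],[14,1],[20,1],[25,1],[27,0],[28,0],[32,1],[34,0],[41,1]]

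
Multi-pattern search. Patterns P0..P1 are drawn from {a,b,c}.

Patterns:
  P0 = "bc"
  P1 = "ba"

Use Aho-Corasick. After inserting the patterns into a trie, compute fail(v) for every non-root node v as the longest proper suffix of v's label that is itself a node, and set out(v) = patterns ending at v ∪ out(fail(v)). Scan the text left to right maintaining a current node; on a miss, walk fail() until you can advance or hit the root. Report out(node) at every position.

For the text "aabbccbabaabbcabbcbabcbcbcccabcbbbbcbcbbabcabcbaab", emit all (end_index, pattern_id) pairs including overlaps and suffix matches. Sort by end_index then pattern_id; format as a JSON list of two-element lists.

Construct AC machine:
Trie nodes:
  0='ε' goto b→1
  1='b' goto a→3 c→2
  2='bc' goto ·  ←P0
  3='ba' goto ·  ←P1

Failure links (BFS by depth):
  fail(1) 'b': from fail(0)=0 chase 'b': 0 ⇒ 0;  out=∅∪out(0)=∅
  fail(2) 'bc': from fail(1)=0 chase 'c': 0 ⇒ 0;  out={0}∪out(0)={0}
  fail(3) 'ba': from fail(1)=0 chase 'a': 0 ⇒ 0;  out={1}∪out(0)={1}

Scan:
pos 0 'a': at 0
pos 1 'a': at 0
pos 2 'b': at 1
pos 3 'b': at 1 (via fail)
pos 4 'c': at 2  ** P0@[3:4]
pos 5 'c': at 0 (via fail)
pos 6 'b': at 1
pos 7 'a': at 3  ** P1@[6:7]
pos 8 'b': at 1 (via fail)
pos 9 'a': at 3  ** P1@[8:9]
pos 10 'a': at 0 (via fail)
pos 11 'b': at 1
pos 12 'b': at 1 (via fail)
pos 13 'c': at 2  ** P0@[12:13]
pos 14 'a': at 0 (via fail)
pos 15 'b': at 1
pos 16 'b': at 1 (via fail)
pos 17 'c': at 2  ** P0@[16:17]
pos 18 'b': at 1 (via fail)
pos 19 'a': at 3  ** P1@[18:19]
pos 20 'b': at 1 (via fail)
pos 21 'c': at 2  ** P0@[20:21]
pos 22 'b': at 1 (via fail)
pos 23 'c': at 2  ** P0@[22:23]
pos 24 'b': at 1 (via fail)
pos 25 'c': at 2  ** P0@[24:25]
pos 26 'c': at 0 (via fail)
pos 27 'c': at 0
pos 28 'a': at 0
pos 29 'b': at 1
pos 30 'c': at 2  ** P0@[29:30]
pos 31 'b': at 1 (via fail)
pos 32 'b': at 1 (via fail)
pos 33 'b': at 1 (via fail)
pos 34 'b': at 1 (via fail)
pos 35 'c': at 2  ** P0@[34:35]
pos 36 'b': at 1 (via fail)
pos 37 'c': at 2  ** P0@[36:37]
pos 38 'b': at 1 (via fail)
pos 39 'b': at 1 (via fail)
pos 40 'a': at 3  ** P1@[39:40]
pos 41 'b': at 1 (via fail)
pos 42 'c': at 2  ** P0@[41:42]
pos 43 'a': at 0 (via fail)
pos 44 'b': at 1
pos 45 'c': at 2  ** P0@[44:45]
pos 46 'b': at 1 (via fail)
pos 47 'a': at 3  ** P1@[46:47]
pos 48 'a': at 0 (via fail)
pos 49 'b': at 1

Result: [[4,0],[7,1],[9,1],[13,0],[17,0],[19,1],[21,0],[23,0],[25,0],[30,0],[35,0],[37,0],[40,1],[42,0],[45,0],[47,1]]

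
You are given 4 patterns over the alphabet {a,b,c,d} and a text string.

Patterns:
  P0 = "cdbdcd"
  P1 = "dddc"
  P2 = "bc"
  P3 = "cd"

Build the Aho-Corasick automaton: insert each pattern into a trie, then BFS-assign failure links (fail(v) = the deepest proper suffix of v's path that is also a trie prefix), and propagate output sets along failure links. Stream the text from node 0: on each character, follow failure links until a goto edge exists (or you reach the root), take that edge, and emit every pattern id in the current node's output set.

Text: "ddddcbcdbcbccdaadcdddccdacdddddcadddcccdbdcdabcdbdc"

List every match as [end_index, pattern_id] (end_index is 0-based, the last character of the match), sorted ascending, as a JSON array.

Build:
Trie nodes:
  n0 'ε': b→11 c→1 d→7
  n1 'c': d→2
  n2 'cd': b→3  [P3 ends]
  n3 'cdb': d→4
  n4 'cdbd': c→5
  n5 'cdbdc': d→6
  n6 'cdbdcd': ·  [P0 ends]
  n7 'd': d→8
  n8 'dd': d→9
  n9 'ddd': c→10
  n10 'dddc': ·  [P1 ends]
  n11 'b': c→12
  n12 'bc': ·  [P2 ends]

BFS fail/out derivation:
  fail(1) 'c': from fail(0)=0 chase 'c': 0 ⇒ 0;  out=∅∪out(0)=∅
  fail(7) 'd': from fail(0)=0 chase 'd': 0 ⇒ 0;  out=∅∪out(0)=∅
  fail(11) 'b': from fail(0)=0 chase 'b': 0 ⇒ 0;  out=∅∪out(0)=∅
  fail(2) 'cd': from fail(1)=0 chase 'd': 0 ⇒ 7;  out={3}∪out(7)={3}
  fail(8) 'dd': from fail(7)=0 chase 'd': 0 ⇒ 7;  out=∅∪out(7)=∅
  fail(12) 'bc': from fail(11)=0 chase 'c': 0 ⇒ 1;  out={2}∪out(1)={2}
  fail(3) 'cdb': from fail(2)=7 chase 'b': 7→0 ⇒ 11;  out=∅∪out(11)=∅
  fail(9) 'ddd': from fail(8)=7 chase 'd': 7 ⇒ 8;  out=∅∪out(8)=∅
  fail(4) 'cdbd': from fail(3)=11 chase 'd': 11→0 ⇒ 7;  out=∅∪out(7)=∅
  fail(10) 'dddc': from fail(9)=8 chase 'c': 8→7→0 ⇒ 1;  out={1}∪out(1)={1}
  fail(5) 'cdbdc': from fail(4)=7 chase 'c': 7→0 ⇒ 1;  out=∅∪out(1)=∅
  fail(6) 'cdbdcd': from fail(5)=1 chase 'd': 1 ⇒ 2;  out={0}∪out(2)={0,3}

Run:
pos 0 'd': at 7
pos 1 'd': at 8
pos 2 'd': at 9
pos 3 'd': at 9 (via fail)
pos 4 'c': at 10  → match P1@[1:4]
pos 5 'b': at 11 (via fail)
pos 6 'c': at 12  → match P2@[5:6]
pos 7 'd': at 2 (via fail)  → match P3@[6:7]
pos 8 'b': at 3
pos 9 'c': at 12 (via fail)  → match P2@[8:9]
pos 10 'b': at 11 (via fail)
pos 11 'c': at 12  → match P2@[10:11]
pos 12 'c': at 1 (via fail)
pos 13 'd': at 2  → match P3@[12:13]
pos 14 'a': at 0 (via fail)
pos 15 'a': at 0
pos 16 'd': at 7
pos 17 'c': at 1 (via fail)
pos 18 'd': at 2  → match P3@[17:18]
pos 19 'd': at 8 (via fail)
pos 20 'd': at 9
pos 21 'c': at 10  → match P1@[18:21]
pos 22 'c': at 1 (via fail)
pos 23 'd': at 2  → match P3@[22:23]
pos 24 'a': at 0 (via fail)
pos 25 'c': at 1
pos 26 'd': at 2  → match P3@[25:26]
pos 27 'd': at 8 (via fail)
pos 28 'd': at 9
pos 29 'd': at 9 (via fail)
pos 30 'd': at 9 (via fail)
pos 31 'c': at 10  → match P1@[28:31]
pos 32 'a': at 0 (via fail)
pos 33 'd': at 7
pos 34 'd': at 8
pos 35 'd': at 9
pos 36 'c': at 10  → match P1@[33:36]
pos 37 'c': at 1 (via fail)
pos 38 'c': at 1 (via fail)
pos 39 'd': at 2  → match P3@[38:39]
pos 40 'b': at 3
pos 41 'd': at 4
pos 42 'c': at 5
pos 43 'd': at 6  → match P0@[38:43],P3@[42:43]
pos 44 'a': at 0 (via fail)
pos 45 'b': at 11
pos 46 'c': at 12  → match P2@[45:46]
pos 47 'd': at 2 (via fail)  → match P3@[46:47]
pos 48 'b': at 3
pos 49 'd': at 4
pos 50 'c': at 5

Matches: [[4,1],[6,2],[7,3],[9,2],[11,2],[13,3],[18,3],[21,1],[23,3],[26,3],[31,1],[36,1],[39,3],[43,0],[43,3],[46,2],[47,3]]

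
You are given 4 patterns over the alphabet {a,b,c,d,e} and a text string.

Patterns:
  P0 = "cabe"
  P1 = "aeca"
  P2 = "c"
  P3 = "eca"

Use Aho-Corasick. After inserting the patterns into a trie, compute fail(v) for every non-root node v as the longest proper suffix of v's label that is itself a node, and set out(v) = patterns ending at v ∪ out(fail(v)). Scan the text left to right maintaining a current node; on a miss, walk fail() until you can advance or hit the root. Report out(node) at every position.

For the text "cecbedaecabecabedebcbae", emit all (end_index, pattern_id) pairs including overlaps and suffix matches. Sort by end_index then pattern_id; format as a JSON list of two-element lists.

Build automaton:
Trie nodes:
  n0 'ε': a→5 c→1 e→9
  n1 'c': a→2  [P2 ends]
  n2 'ca': b→3
  n3 'cab': e→4
  n4 'cabe': ·  [P0 ends]
  n5 'a': e→6
  n6 'ae': c→7
  n7 'aec': a→8
  n8 'aeca': ·  [P1 ends]
  n9 'e': c→10
  n10 'ec': a→11
  n11 'eca': ·  [P3 ends]

BFS fail/out derivation:
  fail(1) 'c': from fail(0)=0 chase 'c': 0 ⇒ 0;  out={2}∪out(0)={2}
  fail(5) 'a': from fail(0)=0 chase 'a': 0 ⇒ 0;  out=∅∪out(0)=∅
  fail(9) 'e': from fail(0)=0 chase 'e': 0 ⇒ 0;  out=∅∪out(0)=∅
  fail(2) 'ca': from fail(1)=0 chase 'a': 0 ⇒ 5;  out=∅∪out(5)=∅
  fail(6) 'ae': from fail(5)=0 chase 'e': 0 ⇒ 9;  out=∅∪out(9)=∅
  fail(10) 'ec': from fail(9)=0 chase 'c': 0 ⇒ 1;  out=∅∪out(1)={2}
  fail(3) 'cab': from fail(2)=5 chase 'b': 5→0 ⇒ 0;  out=∅∪out(0)=∅
  fail(7) 'aec': from fail(6)=9 chase 'c': 9 ⇒ 10;  out=∅∪out(10)={2}
  fail(11) 'eca': from fail(10)=1 chase 'a': 1 ⇒ 2;  out={3}∪out(2)={3}
  fail(4) 'cabe': from fail(3)=0 chase 'e': 0 ⇒ 9;  out={0}∪out(9)={0}
  fail(8) 'aeca': from fail(7)=10 chase 'a': 10 ⇒ 11;  out={1}∪out(11)={1,3}

Scan:
i=0 'c': node 0→1  ** P2@[0:0]
i=1 'e': node 1→9 ·f
i=2 'c': node 9→10  ** P2@[2:2]
i=3 'b': node 10→0 ·f
i=4 'e': node 0→9
i=5 'd': node 9→0 ·f
i=6 'a': node 0→5
i=7 'e': node 5→6
i=8 'c': node 6→7  ** P2@[8:8]
i=9 'a': node 7→8  ** P1@[6:9],P3@[7:9]
i=10 'b': node 8→3 ·f
i=11 'e': node 3→4  ** P0@[8:11]
i=12 'c': node 4→10 ·f  ** P2@[12:12]
i=13 'a': node 10→11  ** P3@[11:13]
i=14 'b': node 11→3 ·f
i=15 'e': node 3→4  ** P0@[12:15]
i=16 'd': node 4→0 ·f
i=17 'e': node 0→9
i=18 'b': node 9→0 ·f
i=19 'c': node 0→1  ** P2@[19:19]
i=20 'b': node 1→0 ·f
i=21 'a': node 0→5
i=22 'e': node 5→6

Result: [[0,2],[2,2],[8,2],[9,1],[9,3],[11,0],[12,2],[13,3],[15,0],[19,2]]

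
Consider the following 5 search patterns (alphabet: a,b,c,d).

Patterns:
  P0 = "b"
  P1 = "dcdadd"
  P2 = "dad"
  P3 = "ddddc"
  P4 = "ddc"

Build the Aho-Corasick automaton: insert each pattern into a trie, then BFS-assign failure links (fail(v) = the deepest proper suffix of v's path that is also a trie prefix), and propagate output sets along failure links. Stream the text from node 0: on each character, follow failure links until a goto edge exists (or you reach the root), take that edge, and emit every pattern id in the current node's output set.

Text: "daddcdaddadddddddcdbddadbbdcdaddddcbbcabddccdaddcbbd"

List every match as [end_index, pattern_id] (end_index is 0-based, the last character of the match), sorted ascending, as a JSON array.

Build automaton:
Trie nodes:
  n0 'ε': b→1 d→2
  n1 'b': ·  ←P0
  n2 'd': a→8 c→3 d→10
  n3 'dc': d→4
  n4 'dcd': a→5
  n5 'dcda': d→6
  n6 'dcdad': d→7
  n7 'dcdadd': ·  ←P1
  n8 'da': d→9
  n9 'dad': ·  ←P2
  n10 'dd': c→14 d→11
  n11 'ddd': d→12
  n12 'dddd': c→13
  n13 'ddddc': ·  ←P3
  n14 'ddc': ·  ←P4

Failure links (BFS by depth):
  n1('b'): parent n0 fail=0; on 'b' 0 → fail=0;  out {0}∪∅={0}
  n2('d'): parent n0 fail=0; on 'd' 0 → fail=0;  out ∅∪∅=∅
  n3('dc'): parent n2 fail=0; on 'c' 0 → fail=0;  out ∅∪∅=∅
  n8('da'): parent n2 fail=0; on 'a' 0 → fail=0;  out ∅∪∅=∅
  n10('dd'): parent n2 fail=0; on 'd' 0 → fail=2;  out ∅∪∅=∅
  n4('dcd'): parent n3 fail=0; on 'd' 0 → fail=2;  out ∅∪∅=∅
  n9('dad'): parent n8 fail=0; on 'd' 0 → fail=2;  out {2}∪∅={2}
  n11('ddd'): parent n10 fail=2; on 'd' 2 → fail=10;  out ∅∪∅=∅
  n14('ddc'): parent n10 fail=2; on 'c' 2 → fail=3;  out {4}∪∅={4}
  n5('dcda'): parent n4 fail=2; on 'a' 2 → fail=8;  out ∅∪∅=∅
  n12('dddd'): parent n11 fail=10; on 'd' 10 → fail=11;  out ∅∪∅=∅
  n6('dcdad'): parent n5 fail=8; on 'd' 8 → fail=9;  out ∅∪{2}={2}
  n13('ddddc'): parent n12 fail=11; on 'c' 11→10 → fail=14;  out {3}∪{4}={3,4}
  n7('dcdadd'): parent n6 fail=9; on 'd' 9→2 → fail=10;  out {1}∪∅={1}

Scan:
[0] read 'd'  n0⇒n2
[1] read 'a'  n2⇒n8
[2] read 'd'  n8⇒n9  emit P2@[0:2]
[3] read 'd'  n9⇒n10 (via fail)
[4] read 'c'  n10⇒n14  emit P4@[2:4]
[5] read 'd'  n14⇒n4 (via fail)
[6] read 'a'  n4⇒n5
[7] read 'd'  n5⇒n6  emit P2@[5:7]
[8] read 'd'  n6⇒n7  emit P1@[3:8]
[9] read 'a'  n7⇒n8 (via fail)
[10] read 'd'  n8⇒n9  emit P2@[8:10]
[11] read 'd'  n9⇒n10 (via fail)
[12] read 'd'  n10⇒n11
[13] read 'd'  n11⇒n12
[14] read 'd'  n12⇒n12 (via fail)
[15] read 'd'  n12⇒n12 (via fail)
[16] read 'd'  n12⇒n12 (via fail)
[17] read 'c'  n12⇒n13  emit P3@[13:17],P4@[15:17]
[18] read 'd'  n13⇒n4 (via fail)
[19] read 'b'  n4⇒n1 (via fail)  emit P0@[19:19]
[20] read 'd'  n1⇒n2 (via fail)
[21] read 'd'  n2⇒n10
[22] read 'a'  n10⇒n8 (via fail)
[23] read 'd'  n8⇒n9  emit P2@[21:23]
[24] read 'b'  n9⇒n1 (via fail)  emit P0@[24:24]
[25] read 'b'  n1⇒n1 (via fail)  emit P0@[25:25]
[26] read 'd'  n1⇒n2 (via fail)
[27] read 'c'  n2⇒n3
[28] read 'd'  n3⇒n4
[29] read 'a'  n4⇒n5
[30] read 'd'  n5⇒n6  emit P2@[28:30]
[31] read 'd'  n6⇒n7  emit P1@[26:31]
[32] read 'd'  n7⇒n11 (via fail)
[33] read 'd'  n11⇒n12
[34] read 'c'  n12⇒n13  emit P3@[30:34],P4@[32:34]
[35] read 'b'  n13⇒n1 (via fail)  emit P0@[35:35]
[36] read 'b'  n1⇒n1 (via fail)  emit P0@[36:36]
[37] read 'c'  n1⇒n0 (via fail)
[38] read 'a'  n0⇒n0
[39] read 'b'  n0⇒n1  emit P0@[39:39]
[40] read 'd'  n1⇒n2 (via fail)
[41] read 'd'  n2⇒n10
[42] read 'c'  n10⇒n14  emit P4@[40:42]
[43] read 'c'  n14⇒n0 (via fail)
[44] read 'd'  n0⇒n2
[45] read 'a'  n2⇒n8
[46] read 'd'  n8⇒n9  emit P2@[44:46]
[47] read 'd'  n9⇒n10 (via fail)
[48] read 'c'  n10⇒n14  emit P4@[46:48]
[49] read 'b'  n14⇒n1 (via fail)  emit P0@[49:49]
[50] read 'b'  n1⇒n1 (via fail)  emit P0@[50:50]
[51] read 'd'  n1⇒n2 (via fail)

Result: [[2,2],[4,4],[7,2],[8,1],[10,2],[17,3],[17,4],[19,0],[23,2],[24,0],[25,0],[30,2],[31,1],[34,3],[34,4],[35,0],[36,0],[39,0],[42,4],[46,2],[48,4],[49,0],[50,0]]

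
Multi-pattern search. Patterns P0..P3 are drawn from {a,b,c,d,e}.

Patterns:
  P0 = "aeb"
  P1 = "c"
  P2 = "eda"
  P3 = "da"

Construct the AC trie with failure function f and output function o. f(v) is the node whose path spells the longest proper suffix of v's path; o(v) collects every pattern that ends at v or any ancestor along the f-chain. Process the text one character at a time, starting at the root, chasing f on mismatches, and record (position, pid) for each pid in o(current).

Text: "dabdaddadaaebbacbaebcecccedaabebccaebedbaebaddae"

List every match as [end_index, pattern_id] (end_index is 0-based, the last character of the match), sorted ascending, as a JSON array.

Build:
Trie (insert patterns):
  0='ε' goto a→1 c→4 d→8 e→5
  1='a' goto e→2
  2='ae' goto b→3
  3='aeb' goto ·  ←P0
  4='c' goto ·  ←P1
  5='e' goto d→6
  6='ed' goto a→7
  7='eda' goto ·  ←P2
  8='d' goto a→9
  9='da' goto ·  ←P3

BFS fail/out derivation:
  n1('a'): parent n0 fail=0; on 'a' 0 → fail=0;  out ∅∪∅=∅
  n4('c'): parent n0 fail=0; on 'c' 0 → fail=0;  out {1}∪∅={1}
  n5('e'): parent n0 fail=0; on 'e' 0 → fail=0;  out ∅∪∅=∅
  n8('d'): parent n0 fail=0; on 'd' 0 → fail=0;  out ∅∪∅=∅
  n2('ae'): parent n1 fail=0; on 'e' 0 → fail=5;  out ∅∪∅=∅
  n6('ed'): parent n5 fail=0; on 'd' 0 → fail=8;  out ∅∪∅=∅
  n9('da'): parent n8 fail=0; on 'a' 0 → fail=1;  out {3}∪∅={3}
  n3('aeb'): parent n2 fail=5; on 'b' 5→0 → fail=0;  out {0}∪∅={0}
  n7('eda'): parent n6 fail=8; on 'a' 8 → fail=9;  out {2}∪{3}={2,3}

Text stream:
i=0 'd': node 0→8
i=1 'a': node 8→9  ** P3@[0:1]
i=2 'b': node 9→0 (fail-walked)
i=3 'd': node 0→8
i=4 'a': node 8→9  ** P3@[3:4]
i=5 'd': node 9→8 (fail-walked)
i=6 'd': node 8→8 (fail-walked)
i=7 'a': node 8→9  ** P3@[6:7]
i=8 'd': node 9→8 (fail-walked)
i=9 'a': node 8→9  ** P3@[8:9]
i=10 'a': node 9→1 (fail-walked)
i=11 'e': node 1→2
i=12 'b': node 2→3  ** P0@[10:12]
i=13 'b': node 3→0 (fail-walked)
i=14 'a': node 0→1
i=15 'c': node 1→4 (fail-walked)  ** P1@[15:15]
i=16 'b': node 4→0 (fail-walked)
i=17 'a': node 0→1
i=18 'e': node 1→2
i=19 'b': node 2→3  ** P0@[17:19]
i=20 'c': node 3→4 (fail-walked)  ** P1@[20:20]
i=21 'e': node 4→5 (fail-walked)
i=22 'c': node 5→4 (fail-walked)  ** P1@[22:22]
i=23 'c': node 4→4 (fail-walked)  ** P1@[23:23]
i=24 'c': node 4→4 (fail-walked)  ** P1@[24:24]
i=25 'e': node 4→5 (fail-walked)
i=26 'd': node 5→6
i=27 'a': node 6→7  ** P2@[25:27],P3@[26:27]
i=28 'a': node 7→1 (fail-walked)
i=29 'b': node 1→0 (fail-walked)
i=30 'e': node 0→5
i=31 'b': node 5→0 (fail-walked)
i=32 'c': node 0→4  ** P1@[32:32]
i=33 'c': node 4→4 (fail-walked)  ** P1@[33:33]
i=34 'a': node 4→1 (fail-walked)
i=35 'e': node 1→2
i=36 'b': node 2→3  ** P0@[34:36]
i=37 'e': node 3→5 (fail-walked)
i=38 'd': node 5→6
i=39 'b': node 6→0 (fail-walked)
i=40 'a': node 0→1
i=41 'e': node 1→2
i=42 'b': node 2→3  ** P0@[40:42]
i=43 'a': node 3→1 (fail-walked)
i=44 'd': node 1→8 (fail-walked)
i=45 'd': node 8→8 (fail-walked)
i=46 'a': node 8→9  ** P3@[45:46]
i=47 'e': node 9→2 (fail-walked)

Result: [[1,3],[4,3],[7,3],[9,3],[12,0],[15,1],[19,0],[20,1],[22,1],[23,1],[24,1],[27,2],[27,3],[32,1],[33,1],[36,0],[42,0],[46,3]]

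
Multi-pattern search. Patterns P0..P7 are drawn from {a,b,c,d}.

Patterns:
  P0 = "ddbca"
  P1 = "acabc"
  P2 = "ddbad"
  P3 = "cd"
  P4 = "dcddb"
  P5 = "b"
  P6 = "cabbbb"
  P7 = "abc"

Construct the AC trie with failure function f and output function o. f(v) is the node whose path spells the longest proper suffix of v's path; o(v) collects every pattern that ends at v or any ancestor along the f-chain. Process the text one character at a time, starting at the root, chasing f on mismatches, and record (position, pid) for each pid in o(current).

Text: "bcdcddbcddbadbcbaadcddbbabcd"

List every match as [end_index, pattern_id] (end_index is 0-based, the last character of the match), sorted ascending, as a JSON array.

Build:
Trie (insert patterns):
  0='ε' goto a→6 b→19 c→13 d→1
  1='d' goto c→15 d→2
  2='dd' goto b→3
  3='ddb' goto a→11 c→4
  4='ddbc' goto a→5
  5='ddbca' goto ·  [P0 ends]
  6='a' goto b→25 c→7
  7='ac' goto a→8
  8='aca' goto b→9
  9='acab' goto c→10
  10='acabc' goto ·  [P1 ends]
  11='ddba' goto d→12
  12='ddbad' goto ·  [P2 ends]
  13='c' goto a→20 d→14
  14='cd' goto ·  [P3 ends]
  15='dc' goto d→16
  16='dcd' goto d→17
  17='dcdd' goto b→18
  18='dcddb' goto ·  [P4 ends]
  19='b' goto ·  [P5 ends]
  20='ca' goto b→21
  21='cab' goto b→22
  22='cabb' goto b→23
  23='cabbb' goto b→24
  24='cabbbb' goto ·  [P6 ends]
  25='ab' goto c→26
  26='abc' goto ·  [P7 ends]

Failure links (BFS by depth):
  n1('d'): parent n0 fail=0; on 'd' 0 → fail=0;  out ∅∪∅=∅
  n6('a'): parent n0 fail=0; on 'a' 0 → fail=0;  out ∅∪∅=∅
  n13('c'): parent n0 fail=0; on 'c' 0 → fail=0;  out ∅∪∅=∅
  n19('b'): parent n0 fail=0; on 'b' 0 → fail=0;  out {5}∪∅={5}
  n2('dd'): parent n1 fail=0; on 'd' 0 → fail=1;  out ∅∪∅=∅
  n7('ac'): parent n6 fail=0; on 'c' 0 → fail=13;  out ∅∪∅=∅
  n14('cd'): parent n13 fail=0; on 'd' 0 → fail=1;  out {3}∪∅={3}
  n15('dc'): parent n1 fail=0; on 'c' 0 → fail=13;  out ∅∪∅=∅
  n20('ca'): parent n13 fail=0; on 'a' 0 → fail=6;  out ∅∪∅=∅
  n25('ab'): parent n6 fail=0; on 'b' 0 → fail=19;  out ∅∪{5}={5}
  n3('ddb'): parent n2 fail=1; on 'b' 1→0 → fail=19;  out ∅∪{5}={5}
  n8('aca'): parent n7 fail=13; on 'a' 13 → fail=20;  out ∅∪∅=∅
  n16('dcd'): parent n15 fail=13; on 'd' 13 → fail=14;  out ∅∪{3}={3}
  n21('cab'): parent n20 fail=6; on 'b' 6 → fail=25;  out ∅∪{5}={5}
  n26('abc'): parent n25 fail=19; on 'c' 19→0 → fail=13;  out {7}∪∅={7}
  n4('ddbc'): parent n3 fail=19; on 'c' 19→0 → fail=13;  out ∅∪∅=∅
  n9('acab'): parent n8 fail=20; on 'b' 20 → fail=21;  out ∅∪{5}={5}
  n11('ddba'): parent n3 fail=19; on 'a' 19→0 → fail=6;  out ∅∪∅=∅
  n17('dcdd'): parent n16 fail=14; on 'd' 14→1 → fail=2;  out ∅∪∅=∅
  n22('cabb'): parent n21 fail=25; on 'b' 25→19→0 → fail=19;  out ∅∪{5}={5}
  n5('ddbca'): parent n4 fail=13; on 'a' 13 → fail=20;  out {0}∪∅={0}
  n10('acabc'): parent n9 fail=21; on 'c' 21→25 → fail=26;  out {1}∪{7}={1,7}
  n12('ddbad'): parent n11 fail=6; on 'd' 6→0 → fail=1;  out {2}∪∅={2}
  n18('dcddb'): parent n17 fail=2; on 'b' 2 → fail=3;  out {4}∪{5}={4,5}
  n23('cabbb'): parent n22 fail=19; on 'b' 19→0 → fail=19;  out ∅∪{5}={5}
  n24('cabbbb'): parent n23 fail=19; on 'b' 19→0 → fail=19;  out {6}∪{5}={5,6}

Scan:
i=0 'b': node 0→19  → match P5@[0:0]
i=1 'c': node 19→13 (fail-walked)
i=2 'd': node 13→14  → match P3@[1:2]
i=3 'c': node 14→15 (fail-walked)
i=4 'd': node 15→16  → match P3@[3:4]
i=5 'd': node 16→17
i=6 'b': node 17→18  → match P4@[2:6],P5@[6:6]
i=7 'c': node 18→4 (fail-walked)
i=8 'd': node 4→14 (fail-walked)  → match P3@[7:8]
i=9 'd': node 14→2 (fail-walked)
i=10 'b': node 2→3  → match P5@[10:10]
i=11 'a': node 3→11
i=12 'd': node 11→12  → match P2@[8:12]
i=13 'b': node 12→19 (fail-walked)  → match P5@[13:13]
i=14 'c': node 19→13 (fail-walked)
i=15 'b': node 13→19 (fail-walked)  → match P5@[15:15]
i=16 'a': node 19→6 (fail-walked)
i=17 'a': node 6→6 (fail-walked)
i=18 'd': node 6→1 (fail-walked)
i=19 'c': node 1→15
i=20 'd': node 15→16  → match P3@[19:20]
i=21 'd': node 16→17
i=22 'b': node 17→18  → match P4@[18:22],P5@[22:22]
i=23 'b': node 18→19 (fail-walked)  → match P5@[23:23]
i=24 'a': node 19→6 (fail-walked)
i=25 'b': node 6→25  → match P5@[25:25]
i=26 'c': node 25→26  → match P7@[24:26]
i=27 'd': node 26→14 (fail-walked)  → match P3@[26:27]

Matches: [[0,5],[2,3],[4,3],[6,4],[6,5],[8,3],[10,5],[12,2],[13,5],[15,5],[20,3],[22,4],[22,5],[23,5],[25,5],[26,7],[27,3]]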